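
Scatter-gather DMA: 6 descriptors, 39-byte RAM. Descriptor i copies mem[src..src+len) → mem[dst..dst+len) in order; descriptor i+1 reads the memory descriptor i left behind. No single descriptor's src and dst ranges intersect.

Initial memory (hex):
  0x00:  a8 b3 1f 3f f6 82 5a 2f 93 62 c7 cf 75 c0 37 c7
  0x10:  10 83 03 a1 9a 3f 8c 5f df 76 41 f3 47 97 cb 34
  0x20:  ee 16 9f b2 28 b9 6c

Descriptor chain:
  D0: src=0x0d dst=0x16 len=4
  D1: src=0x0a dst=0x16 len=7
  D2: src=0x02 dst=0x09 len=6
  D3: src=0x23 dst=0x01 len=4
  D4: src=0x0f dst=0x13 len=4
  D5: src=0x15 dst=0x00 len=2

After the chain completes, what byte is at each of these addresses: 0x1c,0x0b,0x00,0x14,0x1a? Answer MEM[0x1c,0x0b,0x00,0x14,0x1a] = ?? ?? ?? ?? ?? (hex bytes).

#0 dst[0x16+4] := {0xc0,0x37,0xc7,0x10}
#1 dst[0x16+7] := {0xc7,0xcf,0x75,0xc0,0x37,0xc7,0x10}
#2 dst[0x09+6] := {0x1f,0x3f,0xf6,0x82,0x5a,0x2f}
#3 dst[0x01+4] := {0xb2,0x28,0xb9,0x6c}
#4 dst[0x13+4] := {0xc7,0x10,0x83,0x03}
#5 dst[0x00+2] := {0x83,0x03}
query mem[0x1c]=0x10, mem[0x0b]=0xf6, mem[0x00]=0x83, mem[0x14]=0x10, mem[0x1a]=0x37

MEM[0x1c,0x0b,0x00,0x14,0x1a] = 10 f6 83 10 37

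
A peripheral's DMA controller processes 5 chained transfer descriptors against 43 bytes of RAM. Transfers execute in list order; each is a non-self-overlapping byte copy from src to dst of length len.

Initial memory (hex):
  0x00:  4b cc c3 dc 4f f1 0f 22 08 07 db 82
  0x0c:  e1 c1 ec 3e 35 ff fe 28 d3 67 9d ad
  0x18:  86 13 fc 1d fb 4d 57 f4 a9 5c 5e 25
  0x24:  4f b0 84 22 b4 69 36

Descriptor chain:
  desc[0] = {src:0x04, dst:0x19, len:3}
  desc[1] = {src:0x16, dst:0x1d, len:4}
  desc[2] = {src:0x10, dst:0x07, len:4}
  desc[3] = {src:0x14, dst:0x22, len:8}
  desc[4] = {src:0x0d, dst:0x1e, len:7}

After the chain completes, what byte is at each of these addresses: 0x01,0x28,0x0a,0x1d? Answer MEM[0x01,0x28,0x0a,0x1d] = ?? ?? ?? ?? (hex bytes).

  after D0: wrote 3B at 0x19 = 4ff10f
  after D1: wrote 4B at 0x1d = 9dad864f
  after D2: wrote 4B at 0x07 = 35fffe28
  after D3: wrote 8B at 0x22 = d3679dad864ff10f
  after D4: wrote 7B at 0x1e = c1ec3e35fffe28
query mem[0x01]=0xcc, mem[0x28]=0xf1, mem[0x0a]=0x28, mem[0x1d]=0x9d

MEM[0x01,0x28,0x0a,0x1d] = cc f1 28 9d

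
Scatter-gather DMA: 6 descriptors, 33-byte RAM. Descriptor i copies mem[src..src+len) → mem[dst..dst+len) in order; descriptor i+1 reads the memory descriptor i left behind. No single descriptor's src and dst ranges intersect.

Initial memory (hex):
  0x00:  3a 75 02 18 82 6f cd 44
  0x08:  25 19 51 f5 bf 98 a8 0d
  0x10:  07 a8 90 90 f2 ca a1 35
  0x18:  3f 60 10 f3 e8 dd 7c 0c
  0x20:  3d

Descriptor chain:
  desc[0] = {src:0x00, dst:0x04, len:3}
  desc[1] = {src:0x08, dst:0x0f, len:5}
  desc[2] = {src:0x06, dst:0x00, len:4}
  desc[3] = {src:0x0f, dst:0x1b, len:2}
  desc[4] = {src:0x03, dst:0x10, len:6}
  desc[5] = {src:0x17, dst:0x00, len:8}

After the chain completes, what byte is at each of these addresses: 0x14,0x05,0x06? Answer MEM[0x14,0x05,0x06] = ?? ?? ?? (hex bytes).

  after D0: wrote 3B at 0x04 = 3a7502
  after D1: wrote 5B at 0x0f = 251951f5bf
  after D2: wrote 4B at 0x00 = 02442519
  after D3: wrote 2B at 0x1b = 2519
  after D4: wrote 6B at 0x10 = 193a75024425
  after D5: wrote 8B at 0x00 = 353f60102519dd7c
query mem[0x14]=0x44, mem[0x05]=0x19, mem[0x06]=0xdd

MEM[0x14,0x05,0x06] = 44 19 dd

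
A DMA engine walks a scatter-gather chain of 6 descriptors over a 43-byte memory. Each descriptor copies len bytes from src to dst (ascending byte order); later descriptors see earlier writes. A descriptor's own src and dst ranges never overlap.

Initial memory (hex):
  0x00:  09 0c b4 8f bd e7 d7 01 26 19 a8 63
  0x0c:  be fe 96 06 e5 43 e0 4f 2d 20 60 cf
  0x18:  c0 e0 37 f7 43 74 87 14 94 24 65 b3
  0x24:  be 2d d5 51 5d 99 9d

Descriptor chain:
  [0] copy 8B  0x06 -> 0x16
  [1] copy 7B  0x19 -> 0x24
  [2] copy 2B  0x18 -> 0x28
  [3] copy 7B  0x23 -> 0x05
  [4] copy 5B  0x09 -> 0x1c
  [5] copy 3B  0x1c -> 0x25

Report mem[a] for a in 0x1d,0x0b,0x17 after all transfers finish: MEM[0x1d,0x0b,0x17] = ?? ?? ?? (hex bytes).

MEM[0x1d,0x0b,0x17] = 26 19 01

  after D0: wrote 8B at 0x16 = d7012619a863befe
  after D1: wrote 7B at 0x24 = 19a863befe8714
  after D2: wrote 2B at 0x28 = 2619
  after D3: wrote 7B at 0x05 = b319a863be2619
  after D4: wrote 5B at 0x1c = be2619befe
  after D5: wrote 3B at 0x25 = be2619
query mem[0x1d]=0x26, mem[0x0b]=0x19, mem[0x17]=0x01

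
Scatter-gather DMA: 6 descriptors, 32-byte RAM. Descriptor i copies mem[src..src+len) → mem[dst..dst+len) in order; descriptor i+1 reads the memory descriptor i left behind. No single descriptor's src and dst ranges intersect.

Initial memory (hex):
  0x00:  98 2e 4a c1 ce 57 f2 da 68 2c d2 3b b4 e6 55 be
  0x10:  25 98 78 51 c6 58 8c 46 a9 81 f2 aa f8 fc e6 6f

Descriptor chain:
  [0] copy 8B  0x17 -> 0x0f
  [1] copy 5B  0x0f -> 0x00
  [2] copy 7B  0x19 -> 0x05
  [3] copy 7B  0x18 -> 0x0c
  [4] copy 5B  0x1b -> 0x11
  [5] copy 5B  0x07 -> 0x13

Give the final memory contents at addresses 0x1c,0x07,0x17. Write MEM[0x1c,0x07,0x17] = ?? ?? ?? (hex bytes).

MEM[0x1c,0x07,0x17] = f8 aa 6f

#0 dst[0x0f+8] := {0x46,0xa9,0x81,0xf2,0xaa,0xf8,0xfc,0xe6}
#1 dst[0x00+5] := {0x46,0xa9,0x81,0xf2,0xaa}
#2 dst[0x05+7] := {0x81,0xf2,0xaa,0xf8,0xfc,0xe6,0x6f}
#3 dst[0x0c+7] := {0xa9,0x81,0xf2,0xaa,0xf8,0xfc,0xe6}
#4 dst[0x11+5] := {0xaa,0xf8,0xfc,0xe6,0x6f}
#5 dst[0x13+5] := {0xaa,0xf8,0xfc,0xe6,0x6f}
query mem[0x1c]=0xf8, mem[0x07]=0xaa, mem[0x17]=0x6f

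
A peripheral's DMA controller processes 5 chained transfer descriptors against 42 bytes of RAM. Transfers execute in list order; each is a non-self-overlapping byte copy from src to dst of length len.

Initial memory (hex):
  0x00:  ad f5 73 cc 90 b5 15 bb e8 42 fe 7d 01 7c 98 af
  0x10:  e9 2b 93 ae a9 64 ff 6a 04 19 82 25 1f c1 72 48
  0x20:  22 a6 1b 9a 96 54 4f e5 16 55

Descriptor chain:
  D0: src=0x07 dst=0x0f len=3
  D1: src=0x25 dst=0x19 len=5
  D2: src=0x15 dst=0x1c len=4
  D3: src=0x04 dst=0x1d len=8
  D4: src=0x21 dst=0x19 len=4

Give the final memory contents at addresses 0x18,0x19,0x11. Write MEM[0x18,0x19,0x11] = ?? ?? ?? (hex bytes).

[0] 0x07->0x0f len=3 : bb e8 42
[1] 0x25->0x19 len=5 : 54 4f e5 16 55
[2] 0x15->0x1c len=4 : 64 ff 6a 04
[3] 0x04->0x1d len=8 : 90 b5 15 bb e8 42 fe 7d
[4] 0x21->0x19 len=4 : e8 42 fe 7d
query mem[0x18]=0x04, mem[0x19]=0xe8, mem[0x11]=0x42

MEM[0x18,0x19,0x11] = 04 e8 42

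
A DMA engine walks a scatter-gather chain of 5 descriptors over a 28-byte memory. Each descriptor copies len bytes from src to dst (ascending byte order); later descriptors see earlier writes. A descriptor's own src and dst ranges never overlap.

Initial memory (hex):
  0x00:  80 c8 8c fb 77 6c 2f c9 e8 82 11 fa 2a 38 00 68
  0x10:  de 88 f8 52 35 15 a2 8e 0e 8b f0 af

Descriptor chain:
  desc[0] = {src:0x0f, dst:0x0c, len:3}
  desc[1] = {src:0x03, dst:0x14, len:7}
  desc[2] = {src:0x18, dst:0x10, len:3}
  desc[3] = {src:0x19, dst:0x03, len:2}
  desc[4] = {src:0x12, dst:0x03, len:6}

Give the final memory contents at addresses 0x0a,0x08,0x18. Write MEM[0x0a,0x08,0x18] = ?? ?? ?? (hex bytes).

#0 dst[0x0c+3] := {0x68,0xde,0x88}
#1 dst[0x14+7] := {0xfb,0x77,0x6c,0x2f,0xc9,0xe8,0x82}
#2 dst[0x10+3] := {0xc9,0xe8,0x82}
#3 dst[0x03+2] := {0xe8,0x82}
#4 dst[0x03+6] := {0x82,0x52,0xfb,0x77,0x6c,0x2f}
query mem[0x0a]=0x11, mem[0x08]=0x2f, mem[0x18]=0xc9

MEM[0x0a,0x08,0x18] = 11 2f c9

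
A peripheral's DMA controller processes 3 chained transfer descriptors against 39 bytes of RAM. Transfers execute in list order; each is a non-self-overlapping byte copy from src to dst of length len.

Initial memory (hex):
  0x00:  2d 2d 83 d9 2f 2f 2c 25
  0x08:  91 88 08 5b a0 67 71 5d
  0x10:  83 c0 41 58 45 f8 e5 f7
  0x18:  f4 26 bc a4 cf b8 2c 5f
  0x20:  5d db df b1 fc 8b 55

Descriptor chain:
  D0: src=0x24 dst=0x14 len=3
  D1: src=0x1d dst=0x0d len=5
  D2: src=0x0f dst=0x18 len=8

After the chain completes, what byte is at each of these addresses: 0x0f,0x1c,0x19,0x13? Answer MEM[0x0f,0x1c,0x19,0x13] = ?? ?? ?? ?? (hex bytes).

#0 dst[0x14+3] := {0xfc,0x8b,0x55}
#1 dst[0x0d+5] := {0xb8,0x2c,0x5f,0x5d,0xdb}
#2 dst[0x18+8] := {0x5f,0x5d,0xdb,0x41,0x58,0xfc,0x8b,0x55}
query mem[0x0f]=0x5f, mem[0x1c]=0x58, mem[0x19]=0x5d, mem[0x13]=0x58

MEM[0x0f,0x1c,0x19,0x13] = 5f 58 5d 58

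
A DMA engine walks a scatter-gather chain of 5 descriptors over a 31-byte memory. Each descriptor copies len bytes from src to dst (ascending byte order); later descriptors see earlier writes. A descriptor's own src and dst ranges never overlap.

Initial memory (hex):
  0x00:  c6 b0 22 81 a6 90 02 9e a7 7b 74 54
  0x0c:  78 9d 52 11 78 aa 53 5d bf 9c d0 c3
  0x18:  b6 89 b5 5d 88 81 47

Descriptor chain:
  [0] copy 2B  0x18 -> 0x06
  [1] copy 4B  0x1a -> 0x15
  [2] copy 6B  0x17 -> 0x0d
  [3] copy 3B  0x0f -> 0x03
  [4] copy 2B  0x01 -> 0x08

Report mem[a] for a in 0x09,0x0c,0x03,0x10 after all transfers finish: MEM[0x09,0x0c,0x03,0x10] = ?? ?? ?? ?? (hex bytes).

MEM[0x09,0x0c,0x03,0x10] = 22 78 89 b5

[0] 0x18->0x06 len=2 : b6 89
[1] 0x1a->0x15 len=4 : b5 5d 88 81
[2] 0x17->0x0d len=6 : 88 81 89 b5 5d 88
[3] 0x0f->0x03 len=3 : 89 b5 5d
[4] 0x01->0x08 len=2 : b0 22
query mem[0x09]=0x22, mem[0x0c]=0x78, mem[0x03]=0x89, mem[0x10]=0xb5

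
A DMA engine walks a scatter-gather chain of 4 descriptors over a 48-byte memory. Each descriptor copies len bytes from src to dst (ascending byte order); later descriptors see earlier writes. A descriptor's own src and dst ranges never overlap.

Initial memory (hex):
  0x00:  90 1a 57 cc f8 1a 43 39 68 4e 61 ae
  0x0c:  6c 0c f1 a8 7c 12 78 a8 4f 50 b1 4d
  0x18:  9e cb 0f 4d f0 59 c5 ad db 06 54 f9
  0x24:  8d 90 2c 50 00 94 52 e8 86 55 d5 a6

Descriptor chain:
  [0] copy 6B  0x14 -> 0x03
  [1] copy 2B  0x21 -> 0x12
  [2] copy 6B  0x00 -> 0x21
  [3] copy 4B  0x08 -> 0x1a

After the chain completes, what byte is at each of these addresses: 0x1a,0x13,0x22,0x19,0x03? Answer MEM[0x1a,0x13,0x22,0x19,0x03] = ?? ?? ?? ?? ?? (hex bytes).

MEM[0x1a,0x13,0x22,0x19,0x03] = cb 54 1a cb 4f

  after D0: wrote 6B at 0x03 = 4f50b14d9ecb
  after D1: wrote 2B at 0x12 = 0654
  after D2: wrote 6B at 0x21 = 901a574f50b1
  after D3: wrote 4B at 0x1a = cb4e61ae
query mem[0x1a]=0xcb, mem[0x13]=0x54, mem[0x22]=0x1a, mem[0x19]=0xcb, mem[0x03]=0x4f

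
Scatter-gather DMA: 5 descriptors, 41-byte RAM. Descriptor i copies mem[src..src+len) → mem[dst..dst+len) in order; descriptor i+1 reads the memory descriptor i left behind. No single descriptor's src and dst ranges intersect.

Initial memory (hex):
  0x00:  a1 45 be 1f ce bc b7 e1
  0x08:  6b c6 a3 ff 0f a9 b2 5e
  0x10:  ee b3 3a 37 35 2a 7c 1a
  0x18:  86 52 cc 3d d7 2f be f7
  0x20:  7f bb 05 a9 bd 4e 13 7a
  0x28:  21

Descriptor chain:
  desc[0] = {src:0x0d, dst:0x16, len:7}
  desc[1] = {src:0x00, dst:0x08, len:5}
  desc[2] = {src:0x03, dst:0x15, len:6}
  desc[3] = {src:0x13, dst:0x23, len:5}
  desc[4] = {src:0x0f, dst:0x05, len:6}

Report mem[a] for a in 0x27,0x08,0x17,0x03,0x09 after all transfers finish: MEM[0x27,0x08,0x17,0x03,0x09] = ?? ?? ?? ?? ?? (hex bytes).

MEM[0x27,0x08,0x17,0x03,0x09] = bc 3a bc 1f 37

D0: mem[0x16..0x1c] <- [a9 b2 5e ee b3 3a 37]
D1: mem[0x08..0x0c] <- [a1 45 be 1f ce]
D2: mem[0x15..0x1a] <- [1f ce bc b7 e1 a1]
D3: mem[0x23..0x27] <- [37 35 1f ce bc]
D4: mem[0x05..0x0a] <- [5e ee b3 3a 37 35]
query mem[0x27]=0xbc, mem[0x08]=0x3a, mem[0x17]=0xbc, mem[0x03]=0x1f, mem[0x09]=0x37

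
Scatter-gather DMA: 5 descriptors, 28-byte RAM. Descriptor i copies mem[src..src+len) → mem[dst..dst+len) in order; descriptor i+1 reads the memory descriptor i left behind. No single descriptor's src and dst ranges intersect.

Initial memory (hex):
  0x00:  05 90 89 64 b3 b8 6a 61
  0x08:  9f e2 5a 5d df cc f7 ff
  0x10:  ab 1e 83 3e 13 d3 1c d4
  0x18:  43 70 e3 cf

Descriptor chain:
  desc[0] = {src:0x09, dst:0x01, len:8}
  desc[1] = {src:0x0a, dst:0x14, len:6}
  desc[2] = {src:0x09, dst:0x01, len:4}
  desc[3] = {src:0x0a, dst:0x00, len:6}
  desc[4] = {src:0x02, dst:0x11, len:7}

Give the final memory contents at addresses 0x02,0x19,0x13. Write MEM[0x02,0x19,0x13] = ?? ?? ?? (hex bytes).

MEM[0x02,0x19,0x13] = df ff f7

D0: mem[0x01..0x08] <- [e2 5a 5d df cc f7 ff ab]
D1: mem[0x14..0x19] <- [5a 5d df cc f7 ff]
D2: mem[0x01..0x04] <- [e2 5a 5d df]
D3: mem[0x00..0x05] <- [5a 5d df cc f7 ff]
D4: mem[0x11..0x17] <- [df cc f7 ff f7 ff ab]
query mem[0x02]=0xdf, mem[0x19]=0xff, mem[0x13]=0xf7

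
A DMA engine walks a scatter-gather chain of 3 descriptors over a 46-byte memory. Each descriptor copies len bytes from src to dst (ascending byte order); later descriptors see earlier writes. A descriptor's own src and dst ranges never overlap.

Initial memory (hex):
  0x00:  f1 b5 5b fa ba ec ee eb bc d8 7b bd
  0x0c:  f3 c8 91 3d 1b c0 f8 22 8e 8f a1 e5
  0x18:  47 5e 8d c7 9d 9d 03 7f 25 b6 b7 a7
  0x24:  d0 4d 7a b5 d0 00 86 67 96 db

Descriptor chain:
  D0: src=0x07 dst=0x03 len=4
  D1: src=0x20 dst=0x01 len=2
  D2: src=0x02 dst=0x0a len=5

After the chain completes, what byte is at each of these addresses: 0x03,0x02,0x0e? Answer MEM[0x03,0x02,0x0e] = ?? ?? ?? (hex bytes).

MEM[0x03,0x02,0x0e] = eb b6 7b

[0] 0x07->0x03 len=4 : eb bc d8 7b
[1] 0x20->0x01 len=2 : 25 b6
[2] 0x02->0x0a len=5 : b6 eb bc d8 7b
query mem[0x03]=0xeb, mem[0x02]=0xb6, mem[0x0e]=0x7b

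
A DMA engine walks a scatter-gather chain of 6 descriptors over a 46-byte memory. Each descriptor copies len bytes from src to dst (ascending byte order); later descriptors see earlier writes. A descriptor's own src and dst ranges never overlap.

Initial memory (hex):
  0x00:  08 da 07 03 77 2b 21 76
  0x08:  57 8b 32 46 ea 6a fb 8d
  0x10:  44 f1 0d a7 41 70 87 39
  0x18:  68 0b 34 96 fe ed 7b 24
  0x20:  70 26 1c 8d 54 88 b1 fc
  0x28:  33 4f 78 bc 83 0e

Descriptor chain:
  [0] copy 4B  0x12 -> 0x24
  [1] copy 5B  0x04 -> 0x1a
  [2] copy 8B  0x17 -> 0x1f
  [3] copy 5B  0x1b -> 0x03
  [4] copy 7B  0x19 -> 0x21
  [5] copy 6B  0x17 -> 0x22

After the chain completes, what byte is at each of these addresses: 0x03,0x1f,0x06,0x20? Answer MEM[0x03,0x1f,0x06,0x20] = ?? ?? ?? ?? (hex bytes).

  after D0: wrote 4B at 0x24 = 0da74170
  after D1: wrote 5B at 0x1a = 772b217657
  after D2: wrote 8B at 0x1f = 39680b772b217657
  after D3: wrote 5B at 0x03 = 2b21765739
  after D4: wrote 7B at 0x21 = 0b772b21765739
  after D5: wrote 6B at 0x22 = 39680b772b21
query mem[0x03]=0x2b, mem[0x1f]=0x39, mem[0x06]=0x57, mem[0x20]=0x68

MEM[0x03,0x1f,0x06,0x20] = 2b 39 57 68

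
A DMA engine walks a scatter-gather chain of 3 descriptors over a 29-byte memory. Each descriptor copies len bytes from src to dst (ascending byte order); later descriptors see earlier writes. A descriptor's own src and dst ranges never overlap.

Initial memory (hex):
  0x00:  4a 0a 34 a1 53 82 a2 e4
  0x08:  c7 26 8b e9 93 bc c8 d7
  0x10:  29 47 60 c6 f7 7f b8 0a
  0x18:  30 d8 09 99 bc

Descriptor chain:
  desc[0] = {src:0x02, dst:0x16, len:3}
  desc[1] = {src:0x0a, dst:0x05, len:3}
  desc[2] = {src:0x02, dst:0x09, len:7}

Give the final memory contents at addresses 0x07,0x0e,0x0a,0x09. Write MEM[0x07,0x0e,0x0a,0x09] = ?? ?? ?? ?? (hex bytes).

[0] 0x02->0x16 len=3 : 34 a1 53
[1] 0x0a->0x05 len=3 : 8b e9 93
[2] 0x02->0x09 len=7 : 34 a1 53 8b e9 93 c7
query mem[0x07]=0x93, mem[0x0e]=0x93, mem[0x0a]=0xa1, mem[0x09]=0x34

MEM[0x07,0x0e,0x0a,0x09] = 93 93 a1 34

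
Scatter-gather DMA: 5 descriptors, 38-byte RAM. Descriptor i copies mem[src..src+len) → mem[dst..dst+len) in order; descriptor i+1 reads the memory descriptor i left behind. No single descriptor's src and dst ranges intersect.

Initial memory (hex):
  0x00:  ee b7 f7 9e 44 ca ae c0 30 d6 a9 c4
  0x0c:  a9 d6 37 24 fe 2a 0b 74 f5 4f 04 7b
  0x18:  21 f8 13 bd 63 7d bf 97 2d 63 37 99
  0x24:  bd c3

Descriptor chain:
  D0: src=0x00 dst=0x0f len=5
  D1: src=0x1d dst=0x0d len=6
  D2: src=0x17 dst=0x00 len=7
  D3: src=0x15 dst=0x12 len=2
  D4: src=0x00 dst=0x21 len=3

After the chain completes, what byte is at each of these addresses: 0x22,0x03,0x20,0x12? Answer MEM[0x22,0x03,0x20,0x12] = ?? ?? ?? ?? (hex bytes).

D0: mem[0x0f..0x13] <- [ee b7 f7 9e 44]
D1: mem[0x0d..0x12] <- [7d bf 97 2d 63 37]
D2: mem[0x00..0x06] <- [7b 21 f8 13 bd 63 7d]
D3: mem[0x12..0x13] <- [4f 04]
D4: mem[0x21..0x23] <- [7b 21 f8]
query mem[0x22]=0x21, mem[0x03]=0x13, mem[0x20]=0x2d, mem[0x12]=0x4f

MEM[0x22,0x03,0x20,0x12] = 21 13 2d 4f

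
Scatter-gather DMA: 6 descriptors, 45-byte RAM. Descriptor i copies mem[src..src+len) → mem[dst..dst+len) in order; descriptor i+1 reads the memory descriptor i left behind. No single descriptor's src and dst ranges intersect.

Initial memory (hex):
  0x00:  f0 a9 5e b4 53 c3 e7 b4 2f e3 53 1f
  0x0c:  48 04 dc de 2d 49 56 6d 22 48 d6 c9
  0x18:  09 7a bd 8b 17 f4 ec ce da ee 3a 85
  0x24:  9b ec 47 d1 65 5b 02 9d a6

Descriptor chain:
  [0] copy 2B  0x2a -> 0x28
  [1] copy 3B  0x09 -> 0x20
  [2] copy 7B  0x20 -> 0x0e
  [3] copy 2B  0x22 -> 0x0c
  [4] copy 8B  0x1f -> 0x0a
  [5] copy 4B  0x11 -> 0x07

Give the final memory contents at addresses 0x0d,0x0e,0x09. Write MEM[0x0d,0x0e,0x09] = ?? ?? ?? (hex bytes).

D0: mem[0x28..0x29] <- [02 9d]
D1: mem[0x20..0x22] <- [e3 53 1f]
D2: mem[0x0e..0x14] <- [e3 53 1f 85 9b ec 47]
D3: mem[0x0c..0x0d] <- [1f 85]
D4: mem[0x0a..0x11] <- [ce e3 53 1f 85 9b ec 47]
D5: mem[0x07..0x0a] <- [47 9b ec 47]
query mem[0x0d]=0x1f, mem[0x0e]=0x85, mem[0x09]=0xec

MEM[0x0d,0x0e,0x09] = 1f 85 ec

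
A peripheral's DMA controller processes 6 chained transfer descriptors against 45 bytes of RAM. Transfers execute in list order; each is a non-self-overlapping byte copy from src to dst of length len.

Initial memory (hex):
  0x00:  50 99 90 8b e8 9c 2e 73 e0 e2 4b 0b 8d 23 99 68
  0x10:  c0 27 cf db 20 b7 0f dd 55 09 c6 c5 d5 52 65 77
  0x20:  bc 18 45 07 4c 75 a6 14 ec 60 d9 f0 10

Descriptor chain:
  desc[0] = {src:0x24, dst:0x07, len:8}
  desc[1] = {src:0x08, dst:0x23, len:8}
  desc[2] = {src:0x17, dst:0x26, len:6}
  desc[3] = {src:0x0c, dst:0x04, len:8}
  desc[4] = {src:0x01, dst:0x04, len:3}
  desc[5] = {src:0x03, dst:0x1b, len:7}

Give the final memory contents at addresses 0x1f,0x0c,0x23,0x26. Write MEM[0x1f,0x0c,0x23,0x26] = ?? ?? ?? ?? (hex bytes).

D0: mem[0x07..0x0e] <- [4c 75 a6 14 ec 60 d9 f0]
D1: mem[0x23..0x2a] <- [75 a6 14 ec 60 d9 f0 68]
D2: mem[0x26..0x2b] <- [dd 55 09 c6 c5 d5]
D3: mem[0x04..0x0b] <- [60 d9 f0 68 c0 27 cf db]
D4: mem[0x04..0x06] <- [99 90 8b]
D5: mem[0x1b..0x21] <- [8b 99 90 8b 68 c0 27]
query mem[0x1f]=0x68, mem[0x0c]=0x60, mem[0x23]=0x75, mem[0x26]=0xdd

MEM[0x1f,0x0c,0x23,0x26] = 68 60 75 dd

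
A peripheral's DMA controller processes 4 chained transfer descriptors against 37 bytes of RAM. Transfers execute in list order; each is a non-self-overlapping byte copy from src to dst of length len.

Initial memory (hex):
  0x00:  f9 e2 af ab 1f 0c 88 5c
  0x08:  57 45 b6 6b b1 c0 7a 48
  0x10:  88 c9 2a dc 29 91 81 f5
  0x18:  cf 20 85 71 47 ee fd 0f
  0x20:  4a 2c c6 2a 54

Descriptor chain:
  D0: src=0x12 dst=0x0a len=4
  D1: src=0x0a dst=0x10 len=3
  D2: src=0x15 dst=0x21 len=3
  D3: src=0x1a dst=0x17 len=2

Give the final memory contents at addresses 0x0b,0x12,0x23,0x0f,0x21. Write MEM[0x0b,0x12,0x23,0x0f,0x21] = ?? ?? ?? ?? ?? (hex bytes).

MEM[0x0b,0x12,0x23,0x0f,0x21] = dc 29 f5 48 91

D0: mem[0x0a..0x0d] <- [2a dc 29 91]
D1: mem[0x10..0x12] <- [2a dc 29]
D2: mem[0x21..0x23] <- [91 81 f5]
D3: mem[0x17..0x18] <- [85 71]
query mem[0x0b]=0xdc, mem[0x12]=0x29, mem[0x23]=0xf5, mem[0x0f]=0x48, mem[0x21]=0x91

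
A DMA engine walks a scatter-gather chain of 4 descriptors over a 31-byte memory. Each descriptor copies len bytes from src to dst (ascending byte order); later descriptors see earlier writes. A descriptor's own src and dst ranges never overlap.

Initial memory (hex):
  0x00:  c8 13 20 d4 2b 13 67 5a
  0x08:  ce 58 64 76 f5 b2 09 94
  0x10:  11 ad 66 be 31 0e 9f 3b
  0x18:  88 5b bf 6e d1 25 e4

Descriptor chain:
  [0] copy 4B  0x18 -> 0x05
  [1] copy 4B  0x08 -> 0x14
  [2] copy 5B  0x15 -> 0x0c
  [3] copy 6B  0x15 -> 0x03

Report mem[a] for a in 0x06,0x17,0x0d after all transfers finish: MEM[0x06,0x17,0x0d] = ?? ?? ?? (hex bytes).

[0] 0x18->0x05 len=4 : 88 5b bf 6e
[1] 0x08->0x14 len=4 : 6e 58 64 76
[2] 0x15->0x0c len=5 : 58 64 76 88 5b
[3] 0x15->0x03 len=6 : 58 64 76 88 5b bf
query mem[0x06]=0x88, mem[0x17]=0x76, mem[0x0d]=0x64

MEM[0x06,0x17,0x0d] = 88 76 64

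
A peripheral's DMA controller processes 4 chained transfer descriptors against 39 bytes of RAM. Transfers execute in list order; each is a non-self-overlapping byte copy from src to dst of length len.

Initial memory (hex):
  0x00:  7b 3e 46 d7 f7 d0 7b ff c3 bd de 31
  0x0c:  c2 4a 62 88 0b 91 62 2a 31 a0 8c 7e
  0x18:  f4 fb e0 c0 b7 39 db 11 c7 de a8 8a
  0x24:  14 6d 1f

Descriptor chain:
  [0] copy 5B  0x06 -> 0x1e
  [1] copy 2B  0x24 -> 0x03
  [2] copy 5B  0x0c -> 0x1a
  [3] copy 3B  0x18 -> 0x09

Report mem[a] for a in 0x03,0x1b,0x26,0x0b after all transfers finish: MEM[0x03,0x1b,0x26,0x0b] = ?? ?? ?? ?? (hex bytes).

MEM[0x03,0x1b,0x26,0x0b] = 14 4a 1f c2

  after D0: wrote 5B at 0x1e = 7bffc3bdde
  after D1: wrote 2B at 0x03 = 146d
  after D2: wrote 5B at 0x1a = c24a62880b
  after D3: wrote 3B at 0x09 = f4fbc2
query mem[0x03]=0x14, mem[0x1b]=0x4a, mem[0x26]=0x1f, mem[0x0b]=0xc2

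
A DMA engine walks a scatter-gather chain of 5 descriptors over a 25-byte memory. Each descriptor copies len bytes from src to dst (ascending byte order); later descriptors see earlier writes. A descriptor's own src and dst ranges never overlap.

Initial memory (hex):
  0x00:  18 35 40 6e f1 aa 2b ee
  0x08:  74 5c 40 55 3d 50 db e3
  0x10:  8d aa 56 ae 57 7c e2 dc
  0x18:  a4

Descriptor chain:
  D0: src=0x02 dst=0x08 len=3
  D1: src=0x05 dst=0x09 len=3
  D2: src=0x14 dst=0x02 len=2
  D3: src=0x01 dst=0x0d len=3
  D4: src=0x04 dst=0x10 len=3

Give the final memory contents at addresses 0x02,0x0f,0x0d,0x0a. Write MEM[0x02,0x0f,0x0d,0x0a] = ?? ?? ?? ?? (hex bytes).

MEM[0x02,0x0f,0x0d,0x0a] = 57 7c 35 2b

  after D0: wrote 3B at 0x08 = 406ef1
  after D1: wrote 3B at 0x09 = aa2bee
  after D2: wrote 2B at 0x02 = 577c
  after D3: wrote 3B at 0x0d = 35577c
  after D4: wrote 3B at 0x10 = f1aa2b
query mem[0x02]=0x57, mem[0x0f]=0x7c, mem[0x0d]=0x35, mem[0x0a]=0x2b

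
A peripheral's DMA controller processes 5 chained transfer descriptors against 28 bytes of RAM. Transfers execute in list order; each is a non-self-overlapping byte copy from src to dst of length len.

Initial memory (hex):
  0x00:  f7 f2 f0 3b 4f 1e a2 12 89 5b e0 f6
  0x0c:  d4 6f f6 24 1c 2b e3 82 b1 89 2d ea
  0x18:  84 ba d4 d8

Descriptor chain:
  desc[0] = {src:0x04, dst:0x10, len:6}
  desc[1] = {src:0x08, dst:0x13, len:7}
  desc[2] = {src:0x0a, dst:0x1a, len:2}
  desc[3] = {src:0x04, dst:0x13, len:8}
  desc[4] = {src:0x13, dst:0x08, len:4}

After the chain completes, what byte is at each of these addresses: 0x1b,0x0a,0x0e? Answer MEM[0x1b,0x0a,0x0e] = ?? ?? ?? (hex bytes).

#0 dst[0x10+6] := {0x4f,0x1e,0xa2,0x12,0x89,0x5b}
#1 dst[0x13+7] := {0x89,0x5b,0xe0,0xf6,0xd4,0x6f,0xf6}
#2 dst[0x1a+2] := {0xe0,0xf6}
#3 dst[0x13+8] := {0x4f,0x1e,0xa2,0x12,0x89,0x5b,0xe0,0xf6}
#4 dst[0x08+4] := {0x4f,0x1e,0xa2,0x12}
query mem[0x1b]=0xf6, mem[0x0a]=0xa2, mem[0x0e]=0xf6

MEM[0x1b,0x0a,0x0e] = f6 a2 f6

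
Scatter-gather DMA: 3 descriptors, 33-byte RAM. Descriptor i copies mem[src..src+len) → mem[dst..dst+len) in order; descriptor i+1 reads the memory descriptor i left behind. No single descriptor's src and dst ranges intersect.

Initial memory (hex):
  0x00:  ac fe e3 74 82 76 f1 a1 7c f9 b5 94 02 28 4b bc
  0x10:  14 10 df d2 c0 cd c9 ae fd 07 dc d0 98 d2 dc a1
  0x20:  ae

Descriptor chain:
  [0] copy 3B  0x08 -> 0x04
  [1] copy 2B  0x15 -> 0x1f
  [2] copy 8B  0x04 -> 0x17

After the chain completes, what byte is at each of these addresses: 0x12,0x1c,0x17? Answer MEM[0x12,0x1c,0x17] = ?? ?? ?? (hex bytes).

MEM[0x12,0x1c,0x17] = df f9 7c

  after D0: wrote 3B at 0x04 = 7cf9b5
  after D1: wrote 2B at 0x1f = cdc9
  after D2: wrote 8B at 0x17 = 7cf9b5a17cf9b594
query mem[0x12]=0xdf, mem[0x1c]=0xf9, mem[0x17]=0x7c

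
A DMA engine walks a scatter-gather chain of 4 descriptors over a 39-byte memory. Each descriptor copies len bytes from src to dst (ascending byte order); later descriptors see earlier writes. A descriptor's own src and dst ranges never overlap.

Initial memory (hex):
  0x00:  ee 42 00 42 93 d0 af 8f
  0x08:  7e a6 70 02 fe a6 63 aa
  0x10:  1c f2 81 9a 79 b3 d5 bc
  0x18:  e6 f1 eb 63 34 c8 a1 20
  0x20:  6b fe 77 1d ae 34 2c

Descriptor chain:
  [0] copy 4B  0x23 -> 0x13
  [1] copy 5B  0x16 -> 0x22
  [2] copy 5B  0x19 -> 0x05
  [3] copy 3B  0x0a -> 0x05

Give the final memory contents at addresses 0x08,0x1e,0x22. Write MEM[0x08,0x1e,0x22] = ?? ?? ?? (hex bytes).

MEM[0x08,0x1e,0x22] = 34 a1 2c

D0: mem[0x13..0x16] <- [1d ae 34 2c]
D1: mem[0x22..0x26] <- [2c bc e6 f1 eb]
D2: mem[0x05..0x09] <- [f1 eb 63 34 c8]
D3: mem[0x05..0x07] <- [70 02 fe]
query mem[0x08]=0x34, mem[0x1e]=0xa1, mem[0x22]=0x2c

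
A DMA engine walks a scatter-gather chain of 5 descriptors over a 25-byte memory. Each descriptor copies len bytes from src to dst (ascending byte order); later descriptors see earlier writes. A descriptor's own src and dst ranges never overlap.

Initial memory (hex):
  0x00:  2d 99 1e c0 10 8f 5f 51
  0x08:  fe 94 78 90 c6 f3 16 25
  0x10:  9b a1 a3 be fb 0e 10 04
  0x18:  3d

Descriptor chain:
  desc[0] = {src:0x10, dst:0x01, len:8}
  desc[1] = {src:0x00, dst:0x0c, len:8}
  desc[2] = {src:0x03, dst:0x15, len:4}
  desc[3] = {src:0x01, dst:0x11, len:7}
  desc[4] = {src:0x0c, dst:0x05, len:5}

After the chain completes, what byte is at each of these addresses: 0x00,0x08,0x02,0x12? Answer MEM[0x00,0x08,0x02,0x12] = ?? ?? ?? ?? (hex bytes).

D0: mem[0x01..0x08] <- [9b a1 a3 be fb 0e 10 04]
D1: mem[0x0c..0x13] <- [2d 9b a1 a3 be fb 0e 10]
D2: mem[0x15..0x18] <- [a3 be fb 0e]
D3: mem[0x11..0x17] <- [9b a1 a3 be fb 0e 10]
D4: mem[0x05..0x09] <- [2d 9b a1 a3 be]
query mem[0x00]=0x2d, mem[0x08]=0xa3, mem[0x02]=0xa1, mem[0x12]=0xa1

MEM[0x00,0x08,0x02,0x12] = 2d a3 a1 a1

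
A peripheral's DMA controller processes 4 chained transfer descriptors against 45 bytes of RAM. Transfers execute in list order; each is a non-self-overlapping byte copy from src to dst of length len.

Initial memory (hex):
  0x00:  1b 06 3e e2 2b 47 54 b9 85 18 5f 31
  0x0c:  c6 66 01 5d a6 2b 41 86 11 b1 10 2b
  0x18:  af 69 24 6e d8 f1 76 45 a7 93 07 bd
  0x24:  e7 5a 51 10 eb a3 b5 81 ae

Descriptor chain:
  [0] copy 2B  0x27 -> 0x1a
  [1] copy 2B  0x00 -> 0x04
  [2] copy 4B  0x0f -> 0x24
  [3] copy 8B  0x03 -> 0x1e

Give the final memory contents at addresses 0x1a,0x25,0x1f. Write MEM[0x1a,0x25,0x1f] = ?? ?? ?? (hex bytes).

MEM[0x1a,0x25,0x1f] = 10 5f 1b

[0] 0x27->0x1a len=2 : 10 eb
[1] 0x00->0x04 len=2 : 1b 06
[2] 0x0f->0x24 len=4 : 5d a6 2b 41
[3] 0x03->0x1e len=8 : e2 1b 06 54 b9 85 18 5f
query mem[0x1a]=0x10, mem[0x25]=0x5f, mem[0x1f]=0x1b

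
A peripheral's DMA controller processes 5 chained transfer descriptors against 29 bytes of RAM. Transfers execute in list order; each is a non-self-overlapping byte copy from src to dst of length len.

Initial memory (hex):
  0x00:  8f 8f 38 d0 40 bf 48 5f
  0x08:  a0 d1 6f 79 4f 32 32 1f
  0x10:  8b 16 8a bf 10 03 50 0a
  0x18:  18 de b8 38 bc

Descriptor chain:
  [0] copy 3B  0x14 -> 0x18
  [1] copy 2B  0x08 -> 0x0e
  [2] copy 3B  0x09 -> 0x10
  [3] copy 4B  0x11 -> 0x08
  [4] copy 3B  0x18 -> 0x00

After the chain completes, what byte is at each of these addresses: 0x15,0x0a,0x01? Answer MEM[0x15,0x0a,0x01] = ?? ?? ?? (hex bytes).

MEM[0x15,0x0a,0x01] = 03 bf 03

  after D0: wrote 3B at 0x18 = 100350
  after D1: wrote 2B at 0x0e = a0d1
  after D2: wrote 3B at 0x10 = d16f79
  after D3: wrote 4B at 0x08 = 6f79bf10
  after D4: wrote 3B at 0x00 = 100350
query mem[0x15]=0x03, mem[0x0a]=0xbf, mem[0x01]=0x03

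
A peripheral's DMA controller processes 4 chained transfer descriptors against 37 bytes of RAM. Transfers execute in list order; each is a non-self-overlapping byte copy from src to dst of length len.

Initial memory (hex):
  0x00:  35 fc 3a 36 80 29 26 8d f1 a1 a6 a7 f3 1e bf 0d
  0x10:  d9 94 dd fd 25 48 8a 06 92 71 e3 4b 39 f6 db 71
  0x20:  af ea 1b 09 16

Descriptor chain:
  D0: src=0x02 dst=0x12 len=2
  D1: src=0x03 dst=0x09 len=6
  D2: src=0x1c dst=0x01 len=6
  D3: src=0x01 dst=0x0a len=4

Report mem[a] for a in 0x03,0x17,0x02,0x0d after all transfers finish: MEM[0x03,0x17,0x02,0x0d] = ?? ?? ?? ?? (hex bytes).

  after D0: wrote 2B at 0x12 = 3a36
  after D1: wrote 6B at 0x09 = 368029268df1
  after D2: wrote 6B at 0x01 = 39f6db71afea
  after D3: wrote 4B at 0x0a = 39f6db71
query mem[0x03]=0xdb, mem[0x17]=0x06, mem[0x02]=0xf6, mem[0x0d]=0x71

MEM[0x03,0x17,0x02,0x0d] = db 06 f6 71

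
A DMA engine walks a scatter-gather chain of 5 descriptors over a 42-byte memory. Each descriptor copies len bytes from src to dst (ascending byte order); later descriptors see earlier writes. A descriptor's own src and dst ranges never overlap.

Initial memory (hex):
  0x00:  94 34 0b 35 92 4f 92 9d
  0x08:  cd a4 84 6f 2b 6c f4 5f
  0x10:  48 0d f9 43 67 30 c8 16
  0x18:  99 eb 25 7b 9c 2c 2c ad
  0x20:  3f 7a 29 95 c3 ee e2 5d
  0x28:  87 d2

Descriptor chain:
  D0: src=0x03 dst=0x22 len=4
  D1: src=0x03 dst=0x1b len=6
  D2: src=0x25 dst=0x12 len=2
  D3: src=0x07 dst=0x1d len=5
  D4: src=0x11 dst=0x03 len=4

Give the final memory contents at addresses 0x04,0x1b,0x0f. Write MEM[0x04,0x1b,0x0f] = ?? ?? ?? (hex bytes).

MEM[0x04,0x1b,0x0f] = 92 35 5f

  after D0: wrote 4B at 0x22 = 35924f92
  after D1: wrote 6B at 0x1b = 35924f929dcd
  after D2: wrote 2B at 0x12 = 92e2
  after D3: wrote 5B at 0x1d = 9dcda4846f
  after D4: wrote 4B at 0x03 = 0d92e267
query mem[0x04]=0x92, mem[0x1b]=0x35, mem[0x0f]=0x5f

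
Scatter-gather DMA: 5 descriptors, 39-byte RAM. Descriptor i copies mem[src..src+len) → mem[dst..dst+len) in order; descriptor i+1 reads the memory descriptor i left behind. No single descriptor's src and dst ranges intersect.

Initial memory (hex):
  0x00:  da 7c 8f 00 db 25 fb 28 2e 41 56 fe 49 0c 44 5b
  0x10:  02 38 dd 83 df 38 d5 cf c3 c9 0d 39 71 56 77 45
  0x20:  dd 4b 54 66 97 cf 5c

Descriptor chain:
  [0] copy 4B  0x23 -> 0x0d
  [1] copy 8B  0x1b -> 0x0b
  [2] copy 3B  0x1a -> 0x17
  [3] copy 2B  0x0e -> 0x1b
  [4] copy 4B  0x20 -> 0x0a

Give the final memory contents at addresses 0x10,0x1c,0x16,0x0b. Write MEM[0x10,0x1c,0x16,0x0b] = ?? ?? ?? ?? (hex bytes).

[0] 0x23->0x0d len=4 : 66 97 cf 5c
[1] 0x1b->0x0b len=8 : 39 71 56 77 45 dd 4b 54
[2] 0x1a->0x17 len=3 : 0d 39 71
[3] 0x0e->0x1b len=2 : 77 45
[4] 0x20->0x0a len=4 : dd 4b 54 66
query mem[0x10]=0xdd, mem[0x1c]=0x45, mem[0x16]=0xd5, mem[0x0b]=0x4b

MEM[0x10,0x1c,0x16,0x0b] = dd 45 d5 4b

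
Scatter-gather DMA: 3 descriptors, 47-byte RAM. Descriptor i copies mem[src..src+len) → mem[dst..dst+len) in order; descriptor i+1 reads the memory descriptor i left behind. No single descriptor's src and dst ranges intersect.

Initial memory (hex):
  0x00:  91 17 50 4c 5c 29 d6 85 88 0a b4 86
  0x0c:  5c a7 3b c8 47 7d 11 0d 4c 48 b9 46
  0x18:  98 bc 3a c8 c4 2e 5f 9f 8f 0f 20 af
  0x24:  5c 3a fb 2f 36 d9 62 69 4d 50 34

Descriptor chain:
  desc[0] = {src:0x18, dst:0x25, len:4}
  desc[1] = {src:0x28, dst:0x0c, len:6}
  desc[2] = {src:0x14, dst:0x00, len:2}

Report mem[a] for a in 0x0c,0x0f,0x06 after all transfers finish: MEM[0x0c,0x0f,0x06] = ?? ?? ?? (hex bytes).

#0 dst[0x25+4] := {0x98,0xbc,0x3a,0xc8}
#1 dst[0x0c+6] := {0xc8,0xd9,0x62,0x69,0x4d,0x50}
#2 dst[0x00+2] := {0x4c,0x48}
query mem[0x0c]=0xc8, mem[0x0f]=0x69, mem[0x06]=0xd6

MEM[0x0c,0x0f,0x06] = c8 69 d6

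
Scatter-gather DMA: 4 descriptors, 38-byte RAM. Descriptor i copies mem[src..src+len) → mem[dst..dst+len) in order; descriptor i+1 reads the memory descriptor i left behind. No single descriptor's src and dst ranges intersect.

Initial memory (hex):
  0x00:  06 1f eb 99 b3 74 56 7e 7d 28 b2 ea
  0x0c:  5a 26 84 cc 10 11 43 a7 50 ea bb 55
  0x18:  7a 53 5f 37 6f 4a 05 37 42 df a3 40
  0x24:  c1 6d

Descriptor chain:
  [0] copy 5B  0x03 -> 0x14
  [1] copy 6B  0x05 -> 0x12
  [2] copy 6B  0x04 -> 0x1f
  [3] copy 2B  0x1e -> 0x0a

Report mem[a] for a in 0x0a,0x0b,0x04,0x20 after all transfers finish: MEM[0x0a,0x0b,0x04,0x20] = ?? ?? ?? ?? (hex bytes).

  after D0: wrote 5B at 0x14 = 99b374567e
  after D1: wrote 6B at 0x12 = 74567e7d28b2
  after D2: wrote 6B at 0x1f = b374567e7d28
  after D3: wrote 2B at 0x0a = 05b3
query mem[0x0a]=0x05, mem[0x0b]=0xb3, mem[0x04]=0xb3, mem[0x20]=0x74

MEM[0x0a,0x0b,0x04,0x20] = 05 b3 b3 74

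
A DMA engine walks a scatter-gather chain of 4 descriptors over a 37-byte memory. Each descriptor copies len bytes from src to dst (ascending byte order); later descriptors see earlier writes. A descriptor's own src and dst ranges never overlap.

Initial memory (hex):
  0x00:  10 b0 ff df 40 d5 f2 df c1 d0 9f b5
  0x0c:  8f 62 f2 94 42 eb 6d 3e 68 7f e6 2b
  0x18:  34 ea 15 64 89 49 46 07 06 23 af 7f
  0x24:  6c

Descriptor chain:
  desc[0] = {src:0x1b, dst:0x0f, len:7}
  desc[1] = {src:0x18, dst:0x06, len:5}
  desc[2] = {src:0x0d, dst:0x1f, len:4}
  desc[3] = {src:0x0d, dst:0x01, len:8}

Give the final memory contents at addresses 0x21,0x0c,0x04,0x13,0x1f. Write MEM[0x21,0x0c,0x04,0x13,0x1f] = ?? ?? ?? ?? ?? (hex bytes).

MEM[0x21,0x0c,0x04,0x13,0x1f] = 64 8f 89 07 62

#0 dst[0x0f+7] := {0x64,0x89,0x49,0x46,0x07,0x06,0x23}
#1 dst[0x06+5] := {0x34,0xea,0x15,0x64,0x89}
#2 dst[0x1f+4] := {0x62,0xf2,0x64,0x89}
#3 dst[0x01+8] := {0x62,0xf2,0x64,0x89,0x49,0x46,0x07,0x06}
query mem[0x21]=0x64, mem[0x0c]=0x8f, mem[0x04]=0x89, mem[0x13]=0x07, mem[0x1f]=0x62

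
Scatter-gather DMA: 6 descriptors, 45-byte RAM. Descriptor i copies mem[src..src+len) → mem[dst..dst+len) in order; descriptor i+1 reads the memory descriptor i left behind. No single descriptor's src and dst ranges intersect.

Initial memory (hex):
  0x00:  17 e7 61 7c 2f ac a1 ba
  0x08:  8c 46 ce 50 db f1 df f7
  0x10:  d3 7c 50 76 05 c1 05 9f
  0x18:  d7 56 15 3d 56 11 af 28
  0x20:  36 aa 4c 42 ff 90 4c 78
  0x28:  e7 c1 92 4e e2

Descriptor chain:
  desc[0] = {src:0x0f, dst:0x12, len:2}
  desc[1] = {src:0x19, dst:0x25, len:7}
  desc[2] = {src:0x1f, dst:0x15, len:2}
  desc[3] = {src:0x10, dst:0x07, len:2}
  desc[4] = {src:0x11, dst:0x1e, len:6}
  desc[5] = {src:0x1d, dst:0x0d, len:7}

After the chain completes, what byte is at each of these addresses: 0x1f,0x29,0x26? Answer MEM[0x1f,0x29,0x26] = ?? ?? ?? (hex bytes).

MEM[0x1f,0x29,0x26] = f7 11 15

#0 dst[0x12+2] := {0xf7,0xd3}
#1 dst[0x25+7] := {0x56,0x15,0x3d,0x56,0x11,0xaf,0x28}
#2 dst[0x15+2] := {0x28,0x36}
#3 dst[0x07+2] := {0xd3,0x7c}
#4 dst[0x1e+6] := {0x7c,0xf7,0xd3,0x05,0x28,0x36}
#5 dst[0x0d+7] := {0x11,0x7c,0xf7,0xd3,0x05,0x28,0x36}
query mem[0x1f]=0xf7, mem[0x29]=0x11, mem[0x26]=0x15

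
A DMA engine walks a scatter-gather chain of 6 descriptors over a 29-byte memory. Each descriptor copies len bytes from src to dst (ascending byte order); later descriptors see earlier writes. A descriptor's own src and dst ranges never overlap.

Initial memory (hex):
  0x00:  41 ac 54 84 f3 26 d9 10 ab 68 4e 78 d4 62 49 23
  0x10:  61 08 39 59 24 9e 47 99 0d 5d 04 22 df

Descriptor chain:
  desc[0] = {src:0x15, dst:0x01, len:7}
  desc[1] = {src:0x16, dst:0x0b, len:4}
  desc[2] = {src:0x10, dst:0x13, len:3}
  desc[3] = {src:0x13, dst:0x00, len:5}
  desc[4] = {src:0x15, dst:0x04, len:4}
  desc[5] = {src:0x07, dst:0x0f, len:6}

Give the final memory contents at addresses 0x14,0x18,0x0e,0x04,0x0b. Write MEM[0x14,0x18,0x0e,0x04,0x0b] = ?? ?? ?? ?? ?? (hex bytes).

MEM[0x14,0x18,0x0e,0x04,0x0b] = 99 0d 5d 39 47

[0] 0x15->0x01 len=7 : 9e 47 99 0d 5d 04 22
[1] 0x16->0x0b len=4 : 47 99 0d 5d
[2] 0x10->0x13 len=3 : 61 08 39
[3] 0x13->0x00 len=5 : 61 08 39 47 99
[4] 0x15->0x04 len=4 : 39 47 99 0d
[5] 0x07->0x0f len=6 : 0d ab 68 4e 47 99
query mem[0x14]=0x99, mem[0x18]=0x0d, mem[0x0e]=0x5d, mem[0x04]=0x39, mem[0x0b]=0x47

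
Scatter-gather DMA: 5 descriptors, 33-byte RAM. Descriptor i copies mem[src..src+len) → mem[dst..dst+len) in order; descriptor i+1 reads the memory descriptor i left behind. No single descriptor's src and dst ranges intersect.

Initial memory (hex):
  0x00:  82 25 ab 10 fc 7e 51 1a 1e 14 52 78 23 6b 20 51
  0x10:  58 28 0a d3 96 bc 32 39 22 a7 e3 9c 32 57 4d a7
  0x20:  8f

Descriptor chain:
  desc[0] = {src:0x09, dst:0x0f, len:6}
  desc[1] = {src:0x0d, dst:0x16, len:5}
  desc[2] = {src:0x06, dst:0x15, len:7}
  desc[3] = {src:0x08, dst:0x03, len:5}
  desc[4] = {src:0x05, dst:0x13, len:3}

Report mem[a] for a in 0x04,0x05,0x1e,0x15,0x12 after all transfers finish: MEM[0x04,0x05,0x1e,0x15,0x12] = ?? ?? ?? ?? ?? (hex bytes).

#0 dst[0x0f+6] := {0x14,0x52,0x78,0x23,0x6b,0x20}
#1 dst[0x16+5] := {0x6b,0x20,0x14,0x52,0x78}
#2 dst[0x15+7] := {0x51,0x1a,0x1e,0x14,0x52,0x78,0x23}
#3 dst[0x03+5] := {0x1e,0x14,0x52,0x78,0x23}
#4 dst[0x13+3] := {0x52,0x78,0x23}
query mem[0x04]=0x14, mem[0x05]=0x52, mem[0x1e]=0x4d, mem[0x15]=0x23, mem[0x12]=0x23

MEM[0x04,0x05,0x1e,0x15,0x12] = 14 52 4d 23 23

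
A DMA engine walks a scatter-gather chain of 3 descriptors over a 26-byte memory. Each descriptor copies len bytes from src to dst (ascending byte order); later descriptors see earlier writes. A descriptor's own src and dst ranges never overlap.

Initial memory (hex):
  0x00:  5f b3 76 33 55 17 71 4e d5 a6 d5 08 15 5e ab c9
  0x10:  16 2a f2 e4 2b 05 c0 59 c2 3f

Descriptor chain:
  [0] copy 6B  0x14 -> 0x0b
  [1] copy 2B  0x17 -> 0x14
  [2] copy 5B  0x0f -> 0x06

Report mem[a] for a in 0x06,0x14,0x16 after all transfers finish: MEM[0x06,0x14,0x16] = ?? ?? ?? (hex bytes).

D0: mem[0x0b..0x10] <- [2b 05 c0 59 c2 3f]
D1: mem[0x14..0x15] <- [59 c2]
D2: mem[0x06..0x0a] <- [c2 3f 2a f2 e4]
query mem[0x06]=0xc2, mem[0x14]=0x59, mem[0x16]=0xc0

MEM[0x06,0x14,0x16] = c2 59 c0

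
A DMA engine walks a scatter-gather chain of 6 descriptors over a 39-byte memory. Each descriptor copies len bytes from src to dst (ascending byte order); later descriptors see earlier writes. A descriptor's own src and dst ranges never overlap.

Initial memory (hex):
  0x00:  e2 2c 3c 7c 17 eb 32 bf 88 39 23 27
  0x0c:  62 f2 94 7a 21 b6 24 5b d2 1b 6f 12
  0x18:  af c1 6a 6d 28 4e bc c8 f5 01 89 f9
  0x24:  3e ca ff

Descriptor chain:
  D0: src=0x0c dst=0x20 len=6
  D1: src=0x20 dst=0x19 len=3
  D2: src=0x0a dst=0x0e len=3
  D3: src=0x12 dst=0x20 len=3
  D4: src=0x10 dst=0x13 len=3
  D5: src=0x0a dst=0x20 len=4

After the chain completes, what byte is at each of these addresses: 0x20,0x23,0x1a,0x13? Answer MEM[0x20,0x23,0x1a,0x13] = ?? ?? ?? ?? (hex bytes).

MEM[0x20,0x23,0x1a,0x13] = 23 f2 f2 62

  after D0: wrote 6B at 0x20 = 62f2947a21b6
  after D1: wrote 3B at 0x19 = 62f294
  after D2: wrote 3B at 0x0e = 232762
  after D3: wrote 3B at 0x20 = 245bd2
  after D4: wrote 3B at 0x13 = 62b624
  after D5: wrote 4B at 0x20 = 232762f2
query mem[0x20]=0x23, mem[0x23]=0xf2, mem[0x1a]=0xf2, mem[0x13]=0x62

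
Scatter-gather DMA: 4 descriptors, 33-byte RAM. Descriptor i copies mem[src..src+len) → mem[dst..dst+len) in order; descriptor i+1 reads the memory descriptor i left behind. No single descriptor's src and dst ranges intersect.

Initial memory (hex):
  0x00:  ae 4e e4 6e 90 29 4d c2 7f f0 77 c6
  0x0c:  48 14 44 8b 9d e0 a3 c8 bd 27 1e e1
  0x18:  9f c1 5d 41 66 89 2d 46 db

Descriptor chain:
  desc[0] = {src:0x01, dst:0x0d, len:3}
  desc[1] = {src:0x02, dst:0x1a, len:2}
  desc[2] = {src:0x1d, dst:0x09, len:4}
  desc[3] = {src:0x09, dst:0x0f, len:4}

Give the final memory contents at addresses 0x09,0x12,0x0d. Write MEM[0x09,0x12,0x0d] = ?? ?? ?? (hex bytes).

MEM[0x09,0x12,0x0d] = 89 db 4e

#0 dst[0x0d+3] := {0x4e,0xe4,0x6e}
#1 dst[0x1a+2] := {0xe4,0x6e}
#2 dst[0x09+4] := {0x89,0x2d,0x46,0xdb}
#3 dst[0x0f+4] := {0x89,0x2d,0x46,0xdb}
query mem[0x09]=0x89, mem[0x12]=0xdb, mem[0x0d]=0x4e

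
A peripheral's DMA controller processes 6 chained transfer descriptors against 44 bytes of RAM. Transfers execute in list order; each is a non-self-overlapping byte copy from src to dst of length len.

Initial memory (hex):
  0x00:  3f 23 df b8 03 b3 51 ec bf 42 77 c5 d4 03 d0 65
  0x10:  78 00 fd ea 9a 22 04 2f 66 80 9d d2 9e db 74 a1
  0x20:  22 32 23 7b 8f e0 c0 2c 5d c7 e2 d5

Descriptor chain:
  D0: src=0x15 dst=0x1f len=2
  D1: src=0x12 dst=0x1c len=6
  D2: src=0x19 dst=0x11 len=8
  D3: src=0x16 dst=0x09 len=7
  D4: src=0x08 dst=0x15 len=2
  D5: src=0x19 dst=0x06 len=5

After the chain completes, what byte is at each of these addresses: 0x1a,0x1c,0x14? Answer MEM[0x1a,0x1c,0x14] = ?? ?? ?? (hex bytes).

MEM[0x1a,0x1c,0x14] = 9d fd fd

[0] 0x15->0x1f len=2 : 22 04
[1] 0x12->0x1c len=6 : fd ea 9a 22 04 2f
[2] 0x19->0x11 len=8 : 80 9d d2 fd ea 9a 22 04
[3] 0x16->0x09 len=7 : 9a 22 04 80 9d d2 fd
[4] 0x08->0x15 len=2 : bf 9a
[5] 0x19->0x06 len=5 : 80 9d d2 fd ea
query mem[0x1a]=0x9d, mem[0x1c]=0xfd, mem[0x14]=0xfd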